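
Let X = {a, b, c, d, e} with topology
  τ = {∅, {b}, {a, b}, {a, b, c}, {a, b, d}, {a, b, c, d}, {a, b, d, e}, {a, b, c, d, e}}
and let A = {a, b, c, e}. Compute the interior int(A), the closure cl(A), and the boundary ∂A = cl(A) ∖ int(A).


int(A) = {a, b, c}, cl(A) = {a, b, c, d, e}, ∂A = {d, e}.

Closed sets in (X, τ) are complements of opens:
  closed(X, τ) = {∅, {c}, {e}, {c, e}, {d, e}, {c, d, e}, {a, c, d, e}, {a, b, c, d, e}}.
int(A) = ⋃ {U ∈ τ : U ⊆ A}. Opens contained in A: ∅, {b}, {a, b}, {a, b, c}.
Taking the union of these: int(A) = {a, b, c}.
cl(A) = ⋂ {C closed : A ⊆ C}. Closed sets containing A: {a, b, c, d, e}.
Intersecting these: cl(A) = {a, b, c, d, e}.
∂A = cl(A) ∖ int(A) = {a, b, c, d, e} ∖ {a, b, c} = {d, e}.


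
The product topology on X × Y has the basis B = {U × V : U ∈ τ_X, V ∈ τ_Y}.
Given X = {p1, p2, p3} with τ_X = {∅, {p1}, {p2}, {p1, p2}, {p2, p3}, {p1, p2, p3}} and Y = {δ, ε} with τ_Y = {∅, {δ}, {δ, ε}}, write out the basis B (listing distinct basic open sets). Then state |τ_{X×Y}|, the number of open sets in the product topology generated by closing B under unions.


Basis B = {∅ × ∅, {p1} × {δ}, {p2} × {δ}, {p1} × {δ, ε}, {p1, p2} × {δ}, {p2} × {δ, ε}, {p2, p3} × {δ}, {p1, p2, p3} × {δ}, {p1, p2} × {δ, ε}, {p2, p3} × {δ, ε}, {p1, p2, p3} × {δ, ε}}; |τ_{X×Y}| = 18.

Enumerate products U × V with U ∈ τ_X, V ∈ τ_Y (deduplicated):
  ∅ × ∅ = {} (∅)
  {p1} × {δ} = {(p1,δ)}
  {p2} × {δ} = {(p2,δ)}
  {p1} × {δ, ε} = {(p1,δ), (p1,ε)}
  {p1, p2} × {δ} = {(p1,δ), (p2,δ)}
  {p2} × {δ, ε} = {(p2,δ), (p2,ε)}
  {p2, p3} × {δ} = {(p2,δ), (p3,δ)}
  {p1, p2, p3} × {δ} = {(p1,δ), (p2,δ), (p3,δ)}
  {p1, p2} × {δ, ε} = {(p1,δ), (p1,ε), (p2,δ), (p2,ε)}
  {p2, p3} × {δ, ε} = {(p2,δ), (p2,ε), (p3,δ), (p3,ε)}
  {p1, p2, p3} × {δ, ε} = {(p1,δ), (p1,ε), (p2,δ), (p2,ε), (p3,δ), (p3,ε)}
These 11 distinct sets form the basis B.
Close under arbitrary unions to get τ_{X×Y}; counting gives |τ_{X×Y}| = 18.


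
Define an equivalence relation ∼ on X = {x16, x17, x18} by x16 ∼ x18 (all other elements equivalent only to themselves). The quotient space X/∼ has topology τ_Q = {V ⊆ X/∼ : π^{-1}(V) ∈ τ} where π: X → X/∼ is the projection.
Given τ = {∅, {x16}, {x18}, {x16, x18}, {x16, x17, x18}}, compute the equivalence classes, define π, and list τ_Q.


X/∼ = {[x16=x18], [x17]}; |τ_Q| = 3.

Equivalence classes: [x16=x18], [x17].
Quotient map π: X → X/∼ sends x16 ↦ [x16=x18], x17 ↦ [x17], x18 ↦ [x16=x18].
For each subset V ⊆ X/∼, compute π^{-1}(V) ⊆ X and check whether π^{-1}(V) ∈ τ. V is open in τ_Q iff π^{-1}(V) ∈ τ.
  V = {}: π^{-1}(V) = ∅ ∈ τ ✓.
  V = {[x16=x18]}: π^{-1}(V) = {x16, x18} ∈ τ ✓.
  V = {[x17]}: π^{-1}(V) = {x17} ∉ τ ✗.
  V = {[x16=x18], [x17]}: π^{-1}(V) = {x16, x17, x18} ∈ τ ✓.
Open sets in the quotient: τ_Q = {{}, {[x16=x18]}, {[x16=x18], [x17]}} (3 elements).


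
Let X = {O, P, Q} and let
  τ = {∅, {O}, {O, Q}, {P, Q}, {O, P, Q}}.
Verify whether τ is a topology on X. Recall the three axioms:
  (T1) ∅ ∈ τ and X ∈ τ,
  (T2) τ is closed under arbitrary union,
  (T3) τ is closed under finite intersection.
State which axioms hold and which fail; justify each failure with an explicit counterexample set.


τ is NOT a topology on X.

Axiom (T1): ∅ ∈ τ? Yes; X ∈ τ? Yes.
Axiom (T2/T3): check pairwise unions and intersections of members of τ.
Counterexample for (T3): {O, Q} ∩ {P, Q} = {Q} ∉ τ. Therefore τ is NOT a topology.


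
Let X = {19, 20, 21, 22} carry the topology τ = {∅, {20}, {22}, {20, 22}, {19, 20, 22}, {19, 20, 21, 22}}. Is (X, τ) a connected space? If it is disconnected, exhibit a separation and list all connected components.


(X, τ) is connected.

Find clopen sets (U ∈ τ with X ∖ U ∈ τ):
  U = ∅, X ∖ U = {19, 20, 21, 22} — both open, so U is clopen.
  U = {19, 20, 21, 22}, X ∖ U = ∅ — both open, so U is clopen.
Only trivial clopens (∅ and X) exist, so (X, τ) is connected.
Compute connected components by grouping points that agree on all clopens:
  component: {19, 20, 21, 22}


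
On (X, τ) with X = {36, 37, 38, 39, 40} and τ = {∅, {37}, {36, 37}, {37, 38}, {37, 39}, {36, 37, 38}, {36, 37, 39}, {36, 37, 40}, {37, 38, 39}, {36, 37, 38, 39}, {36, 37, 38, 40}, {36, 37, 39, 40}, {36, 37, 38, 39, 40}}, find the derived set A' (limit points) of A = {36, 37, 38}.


A' = {36, 38, 39, 40}

For each x ∈ X, list the open sets U ∈ τ with x ∈ U, then check whether U ∩ (A ∖ {x}) ≠ ∅ for every such U.
  x = 36: opens ∋ x are {36, 37}, {36, 37, 38}, {36, 37, 39}, {36, 37, 40}, {36, 37, 38, 39}, {36, 37, 38, 40}, {36, 37, 39, 40}, {36, 37, 38, 39, 40}; each meets A ∖ {36}, so x IS a limit point.
  x = 37: open {37} ∋ x has {37} ∩ (A ∖ {37}) = ∅, so x is NOT a limit point.
  x = 38: opens ∋ x are {37, 38}, {36, 37, 38}, {37, 38, 39}, {36, 37, 38, 39}, {36, 37, 38, 40}, {36, 37, 38, 39, 40}; each meets A ∖ {38}, so x IS a limit point.
  x = 39: opens ∋ x are {37, 39}, {36, 37, 39}, {37, 38, 39}, {36, 37, 38, 39}, {36, 37, 39, 40}, {36, 37, 38, 39, 40}; each meets A ∖ {39}, so x IS a limit point.
  x = 40: opens ∋ x are {36, 37, 40}, {36, 37, 38, 40}, {36, 37, 39, 40}, {36, 37, 38, 39, 40}; each meets A ∖ {40}, so x IS a limit point.
Collecting: A' = {36, 38, 39, 40}.


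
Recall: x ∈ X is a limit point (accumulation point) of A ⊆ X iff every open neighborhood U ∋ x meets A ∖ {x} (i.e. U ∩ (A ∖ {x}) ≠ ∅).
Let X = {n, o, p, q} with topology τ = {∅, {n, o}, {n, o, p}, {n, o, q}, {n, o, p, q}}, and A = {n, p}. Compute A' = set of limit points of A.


A' = {o, p, q}

For each x ∈ X, list the open sets U ∈ τ with x ∈ U, then check whether U ∩ (A ∖ {x}) ≠ ∅ for every such U.
  x = n: open {n, o} ∋ x has {n, o} ∩ (A ∖ {n}) = ∅, so x is NOT a limit point.
  x = o: opens ∋ x are {n, o}, {n, o, p}, {n, o, q}, {n, o, p, q}; each meets A ∖ {o}, so x IS a limit point.
  x = p: opens ∋ x are {n, o, p}, {n, o, p, q}; each meets A ∖ {p}, so x IS a limit point.
  x = q: opens ∋ x are {n, o, q}, {n, o, p, q}; each meets A ∖ {q}, so x IS a limit point.
Collecting: A' = {o, p, q}.


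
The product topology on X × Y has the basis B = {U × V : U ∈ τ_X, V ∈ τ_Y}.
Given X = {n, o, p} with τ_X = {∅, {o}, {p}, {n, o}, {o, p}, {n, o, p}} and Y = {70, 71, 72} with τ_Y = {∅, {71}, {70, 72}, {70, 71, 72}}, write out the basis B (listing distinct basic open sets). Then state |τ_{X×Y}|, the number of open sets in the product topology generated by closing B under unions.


Basis B = {∅ × ∅, {o} × {71}, {p} × {71}, {n, o} × {71}, {o} × {70, 72}, {o, p} × {71}, {p} × {70, 72}, {n, o, p} × {71}, {o} × {70, 71, 72}, {p} × {70, 71, 72}, {n, o} × {70, 72}, {o, p} × {70, 72}, {n, o} × {70, 71, 72}, {n, o, p} × {70, 72}, {o, p} × {70, 71, 72}, {n, o, p} × {70, 71, 72}}; |τ_{X×Y}| = 36.

Enumerate products U × V with U ∈ τ_X, V ∈ τ_Y (deduplicated):
  ∅ × ∅ = {} (∅)
  {o} × {71} = {(o,71)}
  {p} × {71} = {(p,71)}
  {n, o} × {71} = {(n,71), (o,71)}
  {o} × {70, 72} = {(o,70), (o,72)}
  {o, p} × {71} = {(o,71), (p,71)}
  {p} × {70, 72} = {(p,70), (p,72)}
  {n, o, p} × {71} = {(n,71), (o,71), (p,71)}
  {o} × {70, 71, 72} = {(o,70), (o,71), (o,72)}
  {p} × {70, 71, 72} = {(p,70), (p,71), (p,72)}
  {n, o} × {70, 72} = {(n,70), (n,72), (o,70), (o,72)}
  {o, p} × {70, 72} = {(o,70), (o,72), (p,70), (p,72)}
  {n, o} × {70, 71, 72} = {(n,70), (n,71), (n,72), (o,70), (o,71), (o,72)}
  {n, o, p} × {70, 72} = {(n,70), (n,72), (o,70), (o,72), (p,70), (p,72)}
  {o, p} × {70, 71, 72} = {(o,70), (o,71), (o,72), (p,70), (p,71), (p,72)}
  {n, o, p} × {70, 71, 72} = {(n,70), (n,71), (n,72), (o,70), (o,71), (o,72), (p,70), (p,71), (p,72)}
These 16 distinct sets form the basis B.
Close under arbitrary unions to get τ_{X×Y}; counting gives |τ_{X×Y}| = 36.


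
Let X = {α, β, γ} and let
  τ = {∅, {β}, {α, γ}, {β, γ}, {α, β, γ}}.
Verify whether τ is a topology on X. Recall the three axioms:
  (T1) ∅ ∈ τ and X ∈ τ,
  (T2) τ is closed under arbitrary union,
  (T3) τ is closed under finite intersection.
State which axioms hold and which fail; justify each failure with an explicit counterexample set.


τ is NOT a topology on X.

Axiom (T1): ∅ ∈ τ? Yes; X ∈ τ? Yes.
Axiom (T2/T3): check pairwise unions and intersections of members of τ.
Counterexample for (T3): {α, γ} ∩ {β, γ} = {γ} ∉ τ. Therefore τ is NOT a topology.


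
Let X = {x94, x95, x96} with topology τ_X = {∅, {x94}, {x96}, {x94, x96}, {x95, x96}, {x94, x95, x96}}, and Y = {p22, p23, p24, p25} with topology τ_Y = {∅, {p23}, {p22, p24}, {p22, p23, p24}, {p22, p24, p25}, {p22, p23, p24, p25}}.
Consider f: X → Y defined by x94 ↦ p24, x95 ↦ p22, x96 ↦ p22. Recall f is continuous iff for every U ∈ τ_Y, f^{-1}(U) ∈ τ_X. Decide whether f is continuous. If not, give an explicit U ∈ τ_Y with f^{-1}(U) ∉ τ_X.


f IS continuous.

Compute f^{-1}(U) for each U ∈ τ_Y:
  U = ∅: f^{-1}(U) = ∅ ∈ τ_X ✓.
  U = {p23}: f^{-1}(U) = ∅ ∈ τ_X ✓.
  U = {p22, p24}: f^{-1}(U) = {x94, x95, x96} ∈ τ_X ✓.
  U = {p22, p23, p24}: f^{-1}(U) = {x94, x95, x96} ∈ τ_X ✓.
  U = {p22, p24, p25}: f^{-1}(U) = {x94, x95, x96} ∈ τ_X ✓.
  U = {p22, p23, p24, p25}: f^{-1}(U) = {x94, x95, x96} ∈ τ_X ✓.
Every preimage lies in τ_X, so f IS continuous.


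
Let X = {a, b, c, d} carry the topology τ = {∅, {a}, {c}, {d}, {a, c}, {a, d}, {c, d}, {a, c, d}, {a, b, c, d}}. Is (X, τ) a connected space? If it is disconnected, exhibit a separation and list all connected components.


(X, τ) is connected.

Find clopen sets (U ∈ τ with X ∖ U ∈ τ):
  U = ∅, X ∖ U = {a, b, c, d} — both open, so U is clopen.
  U = {a, b, c, d}, X ∖ U = ∅ — both open, so U is clopen.
Only trivial clopens (∅ and X) exist, so (X, τ) is connected.
Compute connected components by grouping points that agree on all clopens:
  component: {a, b, c, d}


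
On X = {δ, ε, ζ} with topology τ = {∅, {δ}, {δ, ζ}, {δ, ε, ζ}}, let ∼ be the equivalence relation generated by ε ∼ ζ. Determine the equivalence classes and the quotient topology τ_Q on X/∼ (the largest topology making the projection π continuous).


X/∼ = {[δ], [ε=ζ]}; |τ_Q| = 3.

Equivalence classes: [δ], [ε=ζ].
Quotient map π: X → X/∼ sends δ ↦ [δ], ε ↦ [ε=ζ], ζ ↦ [ε=ζ].
For each subset V ⊆ X/∼, compute π^{-1}(V) ⊆ X and check whether π^{-1}(V) ∈ τ. V is open in τ_Q iff π^{-1}(V) ∈ τ.
  V = {}: π^{-1}(V) = ∅ ∈ τ ✓.
  V = {[δ]}: π^{-1}(V) = {δ} ∈ τ ✓.
  V = {[ε=ζ]}: π^{-1}(V) = {ε, ζ} ∉ τ ✗.
  V = {[δ], [ε=ζ]}: π^{-1}(V) = {δ, ε, ζ} ∈ τ ✓.
Open sets in the quotient: τ_Q = {{}, {[δ]}, {[δ], [ε=ζ]}} (3 elements).


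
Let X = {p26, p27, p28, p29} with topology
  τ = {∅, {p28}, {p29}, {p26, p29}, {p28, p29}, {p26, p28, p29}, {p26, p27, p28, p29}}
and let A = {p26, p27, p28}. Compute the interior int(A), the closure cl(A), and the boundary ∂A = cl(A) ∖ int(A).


int(A) = {p28}, cl(A) = {p26, p27, p28}, ∂A = {p26, p27}.

Closed sets in (X, τ) are complements of opens:
  closed(X, τ) = {∅, {p27}, {p26, p27}, {p27, p28}, {p26, p27, p28}, {p26, p27, p29}, {p26, p27, p28, p29}}.
int(A) = ⋃ {U ∈ τ : U ⊆ A}. Opens contained in A: ∅, {p28}.
Taking the union of these: int(A) = {p28}.
cl(A) = ⋂ {C closed : A ⊆ C}. Closed sets containing A: {p26, p27, p28}, {p26, p27, p28, p29}.
Intersecting these: cl(A) = {p26, p27, p28}.
∂A = cl(A) ∖ int(A) = {p26, p27, p28} ∖ {p28} = {p26, p27}.


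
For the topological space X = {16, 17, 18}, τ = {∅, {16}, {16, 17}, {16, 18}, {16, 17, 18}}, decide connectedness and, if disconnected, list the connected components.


(X, τ) is connected.

Find clopen sets (U ∈ τ with X ∖ U ∈ τ):
  U = ∅, X ∖ U = {16, 17, 18} — both open, so U is clopen.
  U = {16, 17, 18}, X ∖ U = ∅ — both open, so U is clopen.
Only trivial clopens (∅ and X) exist, so (X, τ) is connected.
Compute connected components by grouping points that agree on all clopens:
  component: {16, 17, 18}


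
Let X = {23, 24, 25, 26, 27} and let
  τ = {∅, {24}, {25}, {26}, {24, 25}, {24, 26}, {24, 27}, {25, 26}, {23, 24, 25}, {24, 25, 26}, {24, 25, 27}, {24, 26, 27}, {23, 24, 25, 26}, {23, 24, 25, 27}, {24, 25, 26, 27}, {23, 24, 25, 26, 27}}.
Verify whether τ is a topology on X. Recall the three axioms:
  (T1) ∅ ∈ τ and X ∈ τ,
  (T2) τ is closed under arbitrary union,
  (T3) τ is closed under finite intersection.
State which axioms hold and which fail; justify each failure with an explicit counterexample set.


τ IS a topology on X.

Axiom (T1): ∅ ∈ τ? Yes; X ∈ τ? Yes.
Axiom (T2/T3): check pairwise unions and intersections of members of τ.
All pairwise intersections and unions checked — each lies in τ. Therefore τ satisfies (T1), (T2), (T3): it IS a topology on X.


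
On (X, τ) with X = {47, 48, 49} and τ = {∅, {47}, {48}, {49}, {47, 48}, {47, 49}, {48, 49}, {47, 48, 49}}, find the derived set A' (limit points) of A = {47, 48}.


A' = ∅

For each x ∈ X, list the open sets U ∈ τ with x ∈ U, then check whether U ∩ (A ∖ {x}) ≠ ∅ for every such U.
  x = 47: open {47} ∋ x has {47} ∩ (A ∖ {47}) = ∅, so x is NOT a limit point.
  x = 48: open {48} ∋ x has {48} ∩ (A ∖ {48}) = ∅, so x is NOT a limit point.
  x = 49: open {49} ∋ x has {49} ∩ (A ∖ {49}) = ∅, so x is NOT a limit point.
Collecting: A' = ∅.


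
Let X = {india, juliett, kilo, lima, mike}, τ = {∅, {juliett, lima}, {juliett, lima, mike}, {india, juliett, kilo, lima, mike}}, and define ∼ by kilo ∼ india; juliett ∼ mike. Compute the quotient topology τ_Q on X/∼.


X/∼ = {[india=kilo], [juliett=mike], [lima]}; |τ_Q| = 3.

Equivalence classes: [india=kilo], [juliett=mike], [lima].
Quotient map π: X → X/∼ sends india ↦ [india=kilo], juliett ↦ [juliett=mike], kilo ↦ [india=kilo], lima ↦ [lima], mike ↦ [juliett=mike].
For each subset V ⊆ X/∼, compute π^{-1}(V) ⊆ X and check whether π^{-1}(V) ∈ τ. V is open in τ_Q iff π^{-1}(V) ∈ τ.
  V = {}: π^{-1}(V) = ∅ ∈ τ ✓.
  V = {[india=kilo]}: π^{-1}(V) = {india, kilo} ∉ τ ✗.
  V = {[juliett=mike]}: π^{-1}(V) = {juliett, mike} ∉ τ ✗.
  V = {[india=kilo], [juliett=mike]}: π^{-1}(V) = {india, juliett, kilo, mike} ∉ τ ✗.
  V = {[lima]}: π^{-1}(V) = {lima} ∉ τ ✗.
  V = {[india=kilo], [lima]}: π^{-1}(V) = {india, kilo, lima} ∉ τ ✗.
  V = {[juliett=mike], [lima]}: π^{-1}(V) = {juliett, lima, mike} ∈ τ ✓.
  V = {[india=kilo], [juliett=mike], [lima]}: π^{-1}(V) = {india, juliett, kilo, lima, mike} ∈ τ ✓.
Open sets in the quotient: τ_Q = {{}, {[juliett=mike], [lima]}, {[india=kilo], [juliett=mike], [lima]}} (3 elements).


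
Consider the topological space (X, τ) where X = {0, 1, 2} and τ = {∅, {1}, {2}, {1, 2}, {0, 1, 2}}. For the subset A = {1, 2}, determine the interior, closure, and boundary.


int(A) = {1, 2}, cl(A) = {0, 1, 2}, ∂A = {0}.

Closed sets in (X, τ) are complements of opens:
  closed(X, τ) = {∅, {0}, {0, 1}, {0, 2}, {0, 1, 2}}.
int(A) = ⋃ {U ∈ τ : U ⊆ A}. Opens contained in A: ∅, {1}, {2}, {1, 2}.
Taking the union of these: int(A) = {1, 2}.
cl(A) = ⋂ {C closed : A ⊆ C}. Closed sets containing A: {0, 1, 2}.
Intersecting these: cl(A) = {0, 1, 2}.
∂A = cl(A) ∖ int(A) = {0, 1, 2} ∖ {1, 2} = {0}.


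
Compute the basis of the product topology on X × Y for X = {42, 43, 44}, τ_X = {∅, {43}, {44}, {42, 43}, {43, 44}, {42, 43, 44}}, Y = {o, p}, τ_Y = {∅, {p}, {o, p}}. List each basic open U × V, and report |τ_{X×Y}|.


Basis B = {∅ × ∅, {43} × {p}, {44} × {p}, {42, 43} × {p}, {43} × {o, p}, {43, 44} × {p}, {44} × {o, p}, {42, 43, 44} × {p}, {42, 43} × {o, p}, {43, 44} × {o, p}, {42, 43, 44} × {o, p}}; |τ_{X×Y}| = 18.

Enumerate products U × V with U ∈ τ_X, V ∈ τ_Y (deduplicated):
  ∅ × ∅ = {} (∅)
  {43} × {p} = {(43,p)}
  {44} × {p} = {(44,p)}
  {42, 43} × {p} = {(42,p), (43,p)}
  {43} × {o, p} = {(43,o), (43,p)}
  {43, 44} × {p} = {(43,p), (44,p)}
  {44} × {o, p} = {(44,o), (44,p)}
  {42, 43, 44} × {p} = {(42,p), (43,p), (44,p)}
  {42, 43} × {o, p} = {(42,o), (42,p), (43,o), (43,p)}
  {43, 44} × {o, p} = {(43,o), (43,p), (44,o), (44,p)}
  {42, 43, 44} × {o, p} = {(42,o), (42,p), (43,o), (43,p), (44,o), (44,p)}
These 11 distinct sets form the basis B.
Close under arbitrary unions to get τ_{X×Y}; counting gives |τ_{X×Y}| = 18.


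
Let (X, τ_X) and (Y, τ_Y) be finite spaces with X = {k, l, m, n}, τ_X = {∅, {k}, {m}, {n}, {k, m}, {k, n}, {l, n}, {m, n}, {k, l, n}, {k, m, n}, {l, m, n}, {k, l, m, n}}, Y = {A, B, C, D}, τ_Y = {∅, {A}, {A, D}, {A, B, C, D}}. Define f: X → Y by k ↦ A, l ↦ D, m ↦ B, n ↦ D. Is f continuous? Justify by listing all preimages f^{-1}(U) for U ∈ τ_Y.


f IS continuous.

Compute f^{-1}(U) for each U ∈ τ_Y:
  U = ∅: f^{-1}(U) = ∅ ∈ τ_X ✓.
  U = {A}: f^{-1}(U) = {k} ∈ τ_X ✓.
  U = {A, D}: f^{-1}(U) = {k, l, n} ∈ τ_X ✓.
  U = {A, B, C, D}: f^{-1}(U) = {k, l, m, n} ∈ τ_X ✓.
Every preimage lies in τ_X, so f IS continuous.


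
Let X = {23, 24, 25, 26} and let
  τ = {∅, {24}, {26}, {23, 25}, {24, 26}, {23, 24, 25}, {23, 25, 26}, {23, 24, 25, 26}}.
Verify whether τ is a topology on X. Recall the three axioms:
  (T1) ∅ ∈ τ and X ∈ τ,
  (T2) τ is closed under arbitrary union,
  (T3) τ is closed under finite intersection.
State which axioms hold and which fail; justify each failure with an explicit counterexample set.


τ IS a topology on X.

Axiom (T1): ∅ ∈ τ? Yes; X ∈ τ? Yes.
Axiom (T2/T3): check pairwise unions and intersections of members of τ.
All pairwise intersections and unions checked — each lies in τ. Therefore τ satisfies (T1), (T2), (T3): it IS a topology on X.


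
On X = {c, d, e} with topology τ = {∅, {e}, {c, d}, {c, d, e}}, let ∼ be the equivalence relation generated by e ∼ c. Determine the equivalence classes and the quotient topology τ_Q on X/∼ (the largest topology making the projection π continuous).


X/∼ = {[c=e], [d]}; |τ_Q| = 2.

Equivalence classes: [c=e], [d].
Quotient map π: X → X/∼ sends c ↦ [c=e], d ↦ [d], e ↦ [c=e].
For each subset V ⊆ X/∼, compute π^{-1}(V) ⊆ X and check whether π^{-1}(V) ∈ τ. V is open in τ_Q iff π^{-1}(V) ∈ τ.
  V = {}: π^{-1}(V) = ∅ ∈ τ ✓.
  V = {[c=e]}: π^{-1}(V) = {c, e} ∉ τ ✗.
  V = {[d]}: π^{-1}(V) = {d} ∉ τ ✗.
  V = {[c=e], [d]}: π^{-1}(V) = {c, d, e} ∈ τ ✓.
Open sets in the quotient: τ_Q = {{}, {[c=e], [d]}} (2 elements).


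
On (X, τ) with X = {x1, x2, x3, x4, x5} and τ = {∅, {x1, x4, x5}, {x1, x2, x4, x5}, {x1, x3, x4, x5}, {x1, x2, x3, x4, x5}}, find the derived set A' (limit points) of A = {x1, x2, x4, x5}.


A' = {x1, x2, x3, x4, x5}

For each x ∈ X, list the open sets U ∈ τ with x ∈ U, then check whether U ∩ (A ∖ {x}) ≠ ∅ for every such U.
  x = x1: opens ∋ x are {x1, x4, x5}, {x1, x2, x4, x5}, {x1, x3, x4, x5}, {x1, x2, x3, x4, x5}; each meets A ∖ {x1}, so x IS a limit point.
  x = x2: opens ∋ x are {x1, x2, x4, x5}, {x1, x2, x3, x4, x5}; each meets A ∖ {x2}, so x IS a limit point.
  x = x3: opens ∋ x are {x1, x3, x4, x5}, {x1, x2, x3, x4, x5}; each meets A ∖ {x3}, so x IS a limit point.
  x = x4: opens ∋ x are {x1, x4, x5}, {x1, x2, x4, x5}, {x1, x3, x4, x5}, {x1, x2, x3, x4, x5}; each meets A ∖ {x4}, so x IS a limit point.
  x = x5: opens ∋ x are {x1, x4, x5}, {x1, x2, x4, x5}, {x1, x3, x4, x5}, {x1, x2, x3, x4, x5}; each meets A ∖ {x5}, so x IS a limit point.
Collecting: A' = {x1, x2, x3, x4, x5}.


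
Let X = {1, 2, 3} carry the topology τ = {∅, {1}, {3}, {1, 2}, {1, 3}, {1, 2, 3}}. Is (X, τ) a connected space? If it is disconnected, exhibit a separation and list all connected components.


(X, τ) is disconnected; components = [{3}, {1, 2}].

Find clopen sets (U ∈ τ with X ∖ U ∈ τ):
  U = ∅, X ∖ U = {1, 2, 3} — both open, so U is clopen.
  U = {3}, X ∖ U = {1, 2} — both open, so U is clopen.
  U = {1, 2}, X ∖ U = {3} — both open, so U is clopen.
  U = {1, 2, 3}, X ∖ U = ∅ — both open, so U is clopen.
Nontrivial clopen(s) exist: e.g. {1, 2}. So (X, τ) is disconnected.
Compute connected components by grouping points that agree on all clopens:
  component: {3}
  component: {1, 2}


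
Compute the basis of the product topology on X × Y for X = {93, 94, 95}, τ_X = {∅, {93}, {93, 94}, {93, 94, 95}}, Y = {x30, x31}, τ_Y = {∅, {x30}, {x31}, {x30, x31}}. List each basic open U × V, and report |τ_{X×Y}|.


Basis B = {∅ × ∅, {93} × {x30}, {93} × {x31}, {93} × {x30, x31}, {93, 94} × {x30}, {93, 94} × {x31}, {93, 94, 95} × {x30}, {93, 94, 95} × {x31}, {93, 94} × {x30, x31}, {93, 94, 95} × {x30, x31}}; |τ_{X×Y}| = 16.

Enumerate products U × V with U ∈ τ_X, V ∈ τ_Y (deduplicated):
  ∅ × ∅ = {} (∅)
  {93} × {x30} = {(93,x30)}
  {93} × {x31} = {(93,x31)}
  {93} × {x30, x31} = {(93,x30), (93,x31)}
  {93, 94} × {x30} = {(93,x30), (94,x30)}
  {93, 94} × {x31} = {(93,x31), (94,x31)}
  {93, 94, 95} × {x30} = {(93,x30), (94,x30), (95,x30)}
  {93, 94, 95} × {x31} = {(93,x31), (94,x31), (95,x31)}
  {93, 94} × {x30, x31} = {(93,x30), (93,x31), (94,x30), (94,x31)}
  {93, 94, 95} × {x30, x31} = {(93,x30), (93,x31), (94,x30), (94,x31), (95,x30), (95,x31)}
These 10 distinct sets form the basis B.
Close under arbitrary unions to get τ_{X×Y}; counting gives |τ_{X×Y}| = 16.


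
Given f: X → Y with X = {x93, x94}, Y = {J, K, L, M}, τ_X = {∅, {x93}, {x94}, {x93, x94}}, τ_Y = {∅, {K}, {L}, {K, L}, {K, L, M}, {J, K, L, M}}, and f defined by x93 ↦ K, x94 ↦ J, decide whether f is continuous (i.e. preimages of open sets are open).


f IS continuous.

Compute f^{-1}(U) for each U ∈ τ_Y:
  U = ∅: f^{-1}(U) = ∅ ∈ τ_X ✓.
  U = {K}: f^{-1}(U) = {x93} ∈ τ_X ✓.
  U = {L}: f^{-1}(U) = ∅ ∈ τ_X ✓.
  U = {K, L}: f^{-1}(U) = {x93} ∈ τ_X ✓.
  U = {K, L, M}: f^{-1}(U) = {x93} ∈ τ_X ✓.
  U = {J, K, L, M}: f^{-1}(U) = {x93, x94} ∈ τ_X ✓.
Every preimage lies in τ_X, so f IS continuous.


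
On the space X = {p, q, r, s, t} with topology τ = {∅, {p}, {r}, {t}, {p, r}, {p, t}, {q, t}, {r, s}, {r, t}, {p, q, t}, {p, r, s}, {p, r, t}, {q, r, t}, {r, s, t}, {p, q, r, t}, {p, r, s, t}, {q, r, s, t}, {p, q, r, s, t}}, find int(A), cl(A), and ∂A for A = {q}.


int(A) = ∅, cl(A) = {q}, ∂A = {q}.

Closed sets in (X, τ) are complements of opens:
  closed(X, τ) = {∅, {p}, {q}, {s}, {p, q}, {p, s}, {q, s}, {q, t}, {r, s}, {p, q, s}, {p, q, t}, {p, r, s}, {q, r, s}, {q, s, t}, {p, q, r, s}, {p, q, s, t}, {q, r, s, t}, {p, q, r, s, t}}.
int(A) = ⋃ {U ∈ τ : U ⊆ A}. Opens contained in A: ∅.
Taking the union of these: int(A) = ∅.
cl(A) = ⋂ {C closed : A ⊆ C}. Closed sets containing A: {q}, {p, q}, {q, s}, {q, t}, {p, q, s}, {p, q, t}, {q, r, s}, {q, s, t}, {p, q, r, s}, {p, q, s, t}, {q, r, s, t}, {p, q, r, s, t}.
Intersecting these: cl(A) = {q}.
∂A = cl(A) ∖ int(A) = {q} ∖ ∅ = {q}.


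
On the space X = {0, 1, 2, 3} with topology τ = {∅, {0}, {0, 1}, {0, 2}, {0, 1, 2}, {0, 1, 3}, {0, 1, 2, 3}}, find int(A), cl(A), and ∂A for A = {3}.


int(A) = ∅, cl(A) = {3}, ∂A = {3}.

Closed sets in (X, τ) are complements of opens:
  closed(X, τ) = {∅, {2}, {3}, {1, 3}, {2, 3}, {1, 2, 3}, {0, 1, 2, 3}}.
int(A) = ⋃ {U ∈ τ : U ⊆ A}. Opens contained in A: ∅.
Taking the union of these: int(A) = ∅.
cl(A) = ⋂ {C closed : A ⊆ C}. Closed sets containing A: {3}, {1, 3}, {2, 3}, {1, 2, 3}, {0, 1, 2, 3}.
Intersecting these: cl(A) = {3}.
∂A = cl(A) ∖ int(A) = {3} ∖ ∅ = {3}.


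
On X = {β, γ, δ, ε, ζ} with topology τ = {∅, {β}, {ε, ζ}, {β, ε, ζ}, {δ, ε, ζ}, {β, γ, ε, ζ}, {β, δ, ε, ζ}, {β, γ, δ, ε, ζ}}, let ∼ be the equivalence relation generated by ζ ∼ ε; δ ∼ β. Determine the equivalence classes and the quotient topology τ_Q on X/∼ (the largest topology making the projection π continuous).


X/∼ = {[β=δ], [γ], [ε=ζ]}; |τ_Q| = 4.

Equivalence classes: [β=δ], [γ], [ε=ζ].
Quotient map π: X → X/∼ sends β ↦ [β=δ], γ ↦ [γ], δ ↦ [β=δ], ε ↦ [ε=ζ], ζ ↦ [ε=ζ].
For each subset V ⊆ X/∼, compute π^{-1}(V) ⊆ X and check whether π^{-1}(V) ∈ τ. V is open in τ_Q iff π^{-1}(V) ∈ τ.
  V = {}: π^{-1}(V) = ∅ ∈ τ ✓.
  V = {[β=δ]}: π^{-1}(V) = {β, δ} ∉ τ ✗.
  V = {[γ]}: π^{-1}(V) = {γ} ∉ τ ✗.
  V = {[β=δ], [γ]}: π^{-1}(V) = {β, γ, δ} ∉ τ ✗.
  V = {[ε=ζ]}: π^{-1}(V) = {ε, ζ} ∈ τ ✓.
  V = {[β=δ], [ε=ζ]}: π^{-1}(V) = {β, δ, ε, ζ} ∈ τ ✓.
  V = {[γ], [ε=ζ]}: π^{-1}(V) = {γ, ε, ζ} ∉ τ ✗.
  V = {[β=δ], [γ], [ε=ζ]}: π^{-1}(V) = {β, γ, δ, ε, ζ} ∈ τ ✓.
Open sets in the quotient: τ_Q = {{}, {[ε=ζ]}, {[β=δ], [ε=ζ]}, {[β=δ], [γ], [ε=ζ]}} (4 elements).


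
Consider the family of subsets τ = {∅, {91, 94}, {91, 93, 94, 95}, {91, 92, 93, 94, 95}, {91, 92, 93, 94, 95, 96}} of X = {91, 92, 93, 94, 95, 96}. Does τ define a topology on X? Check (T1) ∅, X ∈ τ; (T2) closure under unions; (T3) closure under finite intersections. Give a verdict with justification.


τ IS a topology on X.

Axiom (T1): ∅ ∈ τ? Yes; X ∈ τ? Yes.
Axiom (T2/T3): check pairwise unions and intersections of members of τ.
All pairwise intersections and unions checked — each lies in τ. Therefore τ satisfies (T1), (T2), (T3): it IS a topology on X.


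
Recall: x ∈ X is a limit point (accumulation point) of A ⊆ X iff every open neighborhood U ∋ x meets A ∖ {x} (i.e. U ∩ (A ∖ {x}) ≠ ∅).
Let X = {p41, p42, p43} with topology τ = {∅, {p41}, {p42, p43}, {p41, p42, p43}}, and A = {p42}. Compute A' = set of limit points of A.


A' = {p43}

For each x ∈ X, list the open sets U ∈ τ with x ∈ U, then check whether U ∩ (A ∖ {x}) ≠ ∅ for every such U.
  x = p41: open {p41} ∋ x has {p41} ∩ (A ∖ {p41}) = ∅, so x is NOT a limit point.
  x = p42: open {p42, p43} ∋ x has {p42, p43} ∩ (A ∖ {p42}) = ∅, so x is NOT a limit point.
  x = p43: opens ∋ x are {p42, p43}, {p41, p42, p43}; each meets A ∖ {p43}, so x IS a limit point.
Collecting: A' = {p43}.


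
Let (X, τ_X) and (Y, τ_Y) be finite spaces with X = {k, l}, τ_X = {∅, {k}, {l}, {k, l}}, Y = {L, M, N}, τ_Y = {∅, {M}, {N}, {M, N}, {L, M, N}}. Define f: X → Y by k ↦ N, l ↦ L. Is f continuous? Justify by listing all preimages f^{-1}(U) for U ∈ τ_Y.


f IS continuous.

Compute f^{-1}(U) for each U ∈ τ_Y:
  U = ∅: f^{-1}(U) = ∅ ∈ τ_X ✓.
  U = {M}: f^{-1}(U) = ∅ ∈ τ_X ✓.
  U = {N}: f^{-1}(U) = {k} ∈ τ_X ✓.
  U = {M, N}: f^{-1}(U) = {k} ∈ τ_X ✓.
  U = {L, M, N}: f^{-1}(U) = {k, l} ∈ τ_X ✓.
Every preimage lies in τ_X, so f IS continuous.


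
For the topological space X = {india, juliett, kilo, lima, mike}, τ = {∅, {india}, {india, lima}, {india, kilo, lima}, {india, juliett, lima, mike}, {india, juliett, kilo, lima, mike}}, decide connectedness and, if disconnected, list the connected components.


(X, τ) is connected.

Find clopen sets (U ∈ τ with X ∖ U ∈ τ):
  U = ∅, X ∖ U = {india, juliett, kilo, lima, mike} — both open, so U is clopen.
  U = {india, juliett, kilo, lima, mike}, X ∖ U = ∅ — both open, so U is clopen.
Only trivial clopens (∅ and X) exist, so (X, τ) is connected.
Compute connected components by grouping points that agree on all clopens:
  component: {india, juliett, kilo, lima, mike}


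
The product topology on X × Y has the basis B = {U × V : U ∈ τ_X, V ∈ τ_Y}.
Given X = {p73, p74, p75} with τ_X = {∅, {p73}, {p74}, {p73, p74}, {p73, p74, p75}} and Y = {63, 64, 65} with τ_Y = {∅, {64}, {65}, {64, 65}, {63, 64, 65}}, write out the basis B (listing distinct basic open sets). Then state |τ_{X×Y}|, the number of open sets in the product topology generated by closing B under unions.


Basis B = {∅ × ∅, {p73} × {64}, {p73} × {65}, {p74} × {64}, {p74} × {65}, {p73} × {64, 65}, {p73, p74} × {64}, {p73, p74} × {65}, {p74} × {64, 65}, {p73} × {63, 64, 65}, {p73, p74, p75} × {64}, {p73, p74, p75} × {65}, {p74} × {63, 64, 65}, {p73, p74} × {64, 65}, {p73, p74} × {63, 64, 65}, {p73, p74, p75} × {64, 65}, {p73, p74, p75} × {63, 64, 65}}; |τ_{X×Y}| = 48.

Enumerate products U × V with U ∈ τ_X, V ∈ τ_Y (deduplicated):
  ∅ × ∅ = {} (∅)
  {p73} × {64} = {(p73,64)}
  {p73} × {65} = {(p73,65)}
  {p74} × {64} = {(p74,64)}
  {p74} × {65} = {(p74,65)}
  {p73} × {64, 65} = {(p73,64), (p73,65)}
  {p73, p74} × {64} = {(p73,64), (p74,64)}
  {p73, p74} × {65} = {(p73,65), (p74,65)}
  {p74} × {64, 65} = {(p74,64), (p74,65)}
  {p73} × {63, 64, 65} = {(p73,63), (p73,64), (p73,65)}
  {p73, p74, p75} × {64} = {(p73,64), (p74,64), (p75,64)}
  {p73, p74, p75} × {65} = {(p73,65), (p74,65), (p75,65)}
  {p74} × {63, 64, 65} = {(p74,63), (p74,64), (p74,65)}
  {p73, p74} × {64, 65} = {(p73,64), (p73,65), (p74,64), (p74,65)}
  {p73, p74} × {63, 64, 65} = {(p73,63), (p73,64), (p73,65), (p74,63), (p74,64), (p74,65)}
  {p73, p74, p75} × {64, 65} = {(p73,64), (p73,65), (p74,64), (p74,65), (p75,64), (p75,65)}
  {p73, p74, p75} × {63, 64, 65} = {(p73,63), (p73,64), (p73,65), (p74,63), (p74,64), (p74,65), (p75,63), (p75,64), (p75,65)}
These 17 distinct sets form the basis B.
Close under arbitrary unions to get τ_{X×Y}; counting gives |τ_{X×Y}| = 48.


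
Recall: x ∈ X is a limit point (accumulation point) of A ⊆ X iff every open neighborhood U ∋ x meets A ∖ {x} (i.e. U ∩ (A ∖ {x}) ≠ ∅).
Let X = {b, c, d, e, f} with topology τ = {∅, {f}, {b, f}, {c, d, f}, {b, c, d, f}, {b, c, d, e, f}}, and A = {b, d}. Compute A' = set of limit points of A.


A' = {c, e}

For each x ∈ X, list the open sets U ∈ τ with x ∈ U, then check whether U ∩ (A ∖ {x}) ≠ ∅ for every such U.
  x = b: open {b, f} ∋ x has {b, f} ∩ (A ∖ {b}) = ∅, so x is NOT a limit point.
  x = c: opens ∋ x are {c, d, f}, {b, c, d, f}, {b, c, d, e, f}; each meets A ∖ {c}, so x IS a limit point.
  x = d: open {c, d, f} ∋ x has {c, d, f} ∩ (A ∖ {d}) = ∅, so x is NOT a limit point.
  x = e: opens ∋ x are {b, c, d, e, f}; each meets A ∖ {e}, so x IS a limit point.
  x = f: open {f} ∋ x has {f} ∩ (A ∖ {f}) = ∅, so x is NOT a limit point.
Collecting: A' = {c, e}.


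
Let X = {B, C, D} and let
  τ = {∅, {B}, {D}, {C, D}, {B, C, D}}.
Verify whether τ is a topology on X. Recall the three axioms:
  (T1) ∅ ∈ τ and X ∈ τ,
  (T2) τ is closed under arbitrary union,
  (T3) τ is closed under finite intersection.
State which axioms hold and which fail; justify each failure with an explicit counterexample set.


τ is NOT a topology on X.

Axiom (T1): ∅ ∈ τ? Yes; X ∈ τ? Yes.
Axiom (T2/T3): check pairwise unions and intersections of members of τ.
Counterexample for (T2): {B} ∪ {D} = {B, D} ∉ τ. Therefore τ is NOT a topology.


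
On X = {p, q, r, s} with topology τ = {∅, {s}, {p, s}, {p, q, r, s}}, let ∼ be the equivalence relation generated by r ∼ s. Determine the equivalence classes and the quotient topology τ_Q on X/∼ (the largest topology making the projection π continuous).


X/∼ = {[p], [q], [r=s]}; |τ_Q| = 2.

Equivalence classes: [p], [q], [r=s].
Quotient map π: X → X/∼ sends p ↦ [p], q ↦ [q], r ↦ [r=s], s ↦ [r=s].
For each subset V ⊆ X/∼, compute π^{-1}(V) ⊆ X and check whether π^{-1}(V) ∈ τ. V is open in τ_Q iff π^{-1}(V) ∈ τ.
  V = {}: π^{-1}(V) = ∅ ∈ τ ✓.
  V = {[p]}: π^{-1}(V) = {p} ∉ τ ✗.
  V = {[q]}: π^{-1}(V) = {q} ∉ τ ✗.
  V = {[p], [q]}: π^{-1}(V) = {p, q} ∉ τ ✗.
  V = {[r=s]}: π^{-1}(V) = {r, s} ∉ τ ✗.
  V = {[p], [r=s]}: π^{-1}(V) = {p, r, s} ∉ τ ✗.
  V = {[q], [r=s]}: π^{-1}(V) = {q, r, s} ∉ τ ✗.
  V = {[p], [q], [r=s]}: π^{-1}(V) = {p, q, r, s} ∈ τ ✓.
Open sets in the quotient: τ_Q = {{}, {[p], [q], [r=s]}} (2 elements).


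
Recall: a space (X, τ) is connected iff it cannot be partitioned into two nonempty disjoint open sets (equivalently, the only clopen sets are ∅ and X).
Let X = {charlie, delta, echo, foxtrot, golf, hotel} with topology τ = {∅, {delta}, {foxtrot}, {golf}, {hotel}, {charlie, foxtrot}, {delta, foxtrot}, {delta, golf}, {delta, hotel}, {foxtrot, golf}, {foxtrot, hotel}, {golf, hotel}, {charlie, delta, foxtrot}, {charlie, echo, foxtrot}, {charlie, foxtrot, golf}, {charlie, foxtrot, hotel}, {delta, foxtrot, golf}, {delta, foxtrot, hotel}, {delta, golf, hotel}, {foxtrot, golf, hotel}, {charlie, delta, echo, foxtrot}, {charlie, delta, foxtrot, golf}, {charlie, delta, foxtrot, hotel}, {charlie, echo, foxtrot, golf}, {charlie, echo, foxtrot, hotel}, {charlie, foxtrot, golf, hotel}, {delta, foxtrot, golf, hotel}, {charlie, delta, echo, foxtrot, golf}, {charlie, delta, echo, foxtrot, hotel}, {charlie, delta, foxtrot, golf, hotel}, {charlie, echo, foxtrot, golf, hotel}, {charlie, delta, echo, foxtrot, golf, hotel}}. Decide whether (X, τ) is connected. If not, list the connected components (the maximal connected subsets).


(X, τ) is disconnected; components = [{delta}, {golf}, {hotel}, {charlie, echo, foxtrot}].

Find clopen sets (U ∈ τ with X ∖ U ∈ τ):
  U = ∅, X ∖ U = {charlie, delta, echo, foxtrot, golf, hotel} — both open, so U is clopen.
  U = {delta}, X ∖ U = {charlie, echo, foxtrot, golf, hotel} — both open, so U is clopen.
  U = {golf}, X ∖ U = {charlie, delta, echo, foxtrot, hotel} — both open, so U is clopen.
  U = {hotel}, X ∖ U = {charlie, delta, echo, foxtrot, golf} — both open, so U is clopen.
  U = {delta, golf}, X ∖ U = {charlie, echo, foxtrot, hotel} — both open, so U is clopen.
  U = {delta, hotel}, X ∖ U = {charlie, echo, foxtrot, golf} — both open, so U is clopen.
  U = {golf, hotel}, X ∖ U = {charlie, delta, echo, foxtrot} — both open, so U is clopen.
  U = {charlie, echo, foxtrot}, X ∖ U = {delta, golf, hotel} — both open, so U is clopen.
  U = {delta, golf, hotel}, X ∖ U = {charlie, echo, foxtrot} — both open, so U is clopen.
  U = {charlie, delta, echo, foxtrot}, X ∖ U = {golf, hotel} — both open, so U is clopen.
  U = {charlie, echo, foxtrot, golf}, X ∖ U = {delta, hotel} — both open, so U is clopen.
  U = {charlie, echo, foxtrot, hotel}, X ∖ U = {delta, golf} — both open, so U is clopen.
  U = {charlie, delta, echo, foxtrot, golf}, X ∖ U = {hotel} — both open, so U is clopen.
  U = {charlie, delta, echo, foxtrot, hotel}, X ∖ U = {golf} — both open, so U is clopen.
  U = {charlie, echo, foxtrot, golf, hotel}, X ∖ U = {delta} — both open, so U is clopen.
  U = {charlie, delta, echo, foxtrot, golf, hotel}, X ∖ U = ∅ — both open, so U is clopen.
Nontrivial clopen(s) exist: e.g. {golf}. So (X, τ) is disconnected.
Compute connected components by grouping points that agree on all clopens:
  component: {delta}
  component: {golf}
  component: {hotel}
  component: {charlie, echo, foxtrot}


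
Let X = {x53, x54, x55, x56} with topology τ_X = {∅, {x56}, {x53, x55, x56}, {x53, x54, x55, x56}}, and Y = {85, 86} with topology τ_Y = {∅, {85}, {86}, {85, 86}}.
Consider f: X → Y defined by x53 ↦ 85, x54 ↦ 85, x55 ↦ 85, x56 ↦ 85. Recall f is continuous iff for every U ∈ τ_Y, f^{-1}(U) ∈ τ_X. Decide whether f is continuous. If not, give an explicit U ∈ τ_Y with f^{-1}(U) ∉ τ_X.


f IS continuous.

Compute f^{-1}(U) for each U ∈ τ_Y:
  U = ∅: f^{-1}(U) = ∅ ∈ τ_X ✓.
  U = {85}: f^{-1}(U) = {x53, x54, x55, x56} ∈ τ_X ✓.
  U = {86}: f^{-1}(U) = ∅ ∈ τ_X ✓.
  U = {85, 86}: f^{-1}(U) = {x53, x54, x55, x56} ∈ τ_X ✓.
Every preimage lies in τ_X, so f IS continuous.


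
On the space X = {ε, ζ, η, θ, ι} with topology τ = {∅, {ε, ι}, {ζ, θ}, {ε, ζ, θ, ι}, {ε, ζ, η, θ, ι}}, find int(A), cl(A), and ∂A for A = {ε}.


int(A) = ∅, cl(A) = {ε, η, ι}, ∂A = {ε, η, ι}.

Closed sets in (X, τ) are complements of opens:
  closed(X, τ) = {∅, {η}, {ε, η, ι}, {ζ, η, θ}, {ε, ζ, η, θ, ι}}.
int(A) = ⋃ {U ∈ τ : U ⊆ A}. Opens contained in A: ∅.
Taking the union of these: int(A) = ∅.
cl(A) = ⋂ {C closed : A ⊆ C}. Closed sets containing A: {ε, η, ι}, {ε, ζ, η, θ, ι}.
Intersecting these: cl(A) = {ε, η, ι}.
∂A = cl(A) ∖ int(A) = {ε, η, ι} ∖ ∅ = {ε, η, ι}.


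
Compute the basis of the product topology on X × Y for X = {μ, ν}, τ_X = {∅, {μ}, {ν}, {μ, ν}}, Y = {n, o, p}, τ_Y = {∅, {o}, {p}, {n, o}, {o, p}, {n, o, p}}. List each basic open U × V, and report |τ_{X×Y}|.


Basis B = {∅ × ∅, {μ} × {o}, {μ} × {p}, {ν} × {o}, {ν} × {p}, {μ} × {n, o}, {μ} × {o, p}, {μ, ν} × {o}, {μ, ν} × {p}, {ν} × {n, o}, {ν} × {o, p}, {μ} × {n, o, p}, {ν} × {n, o, p}, {μ, ν} × {n, o}, {μ, ν} × {o, p}, {μ, ν} × {n, o, p}}; |τ_{X×Y}| = 36.

Enumerate products U × V with U ∈ τ_X, V ∈ τ_Y (deduplicated):
  ∅ × ∅ = {} (∅)
  {μ} × {o} = {(μ,o)}
  {μ} × {p} = {(μ,p)}
  {ν} × {o} = {(ν,o)}
  {ν} × {p} = {(ν,p)}
  {μ} × {n, o} = {(μ,n), (μ,o)}
  {μ} × {o, p} = {(μ,o), (μ,p)}
  {μ, ν} × {o} = {(μ,o), (ν,o)}
  {μ, ν} × {p} = {(μ,p), (ν,p)}
  {ν} × {n, o} = {(ν,n), (ν,o)}
  {ν} × {o, p} = {(ν,o), (ν,p)}
  {μ} × {n, o, p} = {(μ,n), (μ,o), (μ,p)}
  {ν} × {n, o, p} = {(ν,n), (ν,o), (ν,p)}
  {μ, ν} × {n, o} = {(μ,n), (μ,o), (ν,n), (ν,o)}
  {μ, ν} × {o, p} = {(μ,o), (μ,p), (ν,o), (ν,p)}
  {μ, ν} × {n, o, p} = {(μ,n), (μ,o), (μ,p), (ν,n), (ν,o), (ν,p)}
These 16 distinct sets form the basis B.
Close under arbitrary unions to get τ_{X×Y}; counting gives |τ_{X×Y}| = 36.


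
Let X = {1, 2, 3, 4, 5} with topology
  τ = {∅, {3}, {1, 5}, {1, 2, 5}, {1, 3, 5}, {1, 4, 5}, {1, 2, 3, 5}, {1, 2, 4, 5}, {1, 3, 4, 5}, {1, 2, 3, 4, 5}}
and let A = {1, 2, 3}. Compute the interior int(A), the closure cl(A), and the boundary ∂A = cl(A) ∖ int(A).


int(A) = {3}, cl(A) = {1, 2, 3, 4, 5}, ∂A = {1, 2, 4, 5}.

Closed sets in (X, τ) are complements of opens:
  closed(X, τ) = {∅, {2}, {3}, {4}, {2, 3}, {2, 4}, {3, 4}, {2, 3, 4}, {1, 2, 4, 5}, {1, 2, 3, 4, 5}}.
int(A) = ⋃ {U ∈ τ : U ⊆ A}. Opens contained in A: ∅, {3}.
Taking the union of these: int(A) = {3}.
cl(A) = ⋂ {C closed : A ⊆ C}. Closed sets containing A: {1, 2, 3, 4, 5}.
Intersecting these: cl(A) = {1, 2, 3, 4, 5}.
∂A = cl(A) ∖ int(A) = {1, 2, 3, 4, 5} ∖ {3} = {1, 2, 4, 5}.


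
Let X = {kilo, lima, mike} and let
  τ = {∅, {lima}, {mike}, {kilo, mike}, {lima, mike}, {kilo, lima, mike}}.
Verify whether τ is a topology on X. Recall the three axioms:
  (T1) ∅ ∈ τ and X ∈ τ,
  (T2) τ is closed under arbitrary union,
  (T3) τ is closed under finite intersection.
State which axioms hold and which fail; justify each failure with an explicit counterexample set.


τ IS a topology on X.

Axiom (T1): ∅ ∈ τ? Yes; X ∈ τ? Yes.
Axiom (T2/T3): check pairwise unions and intersections of members of τ.
All pairwise intersections and unions checked — each lies in τ. Therefore τ satisfies (T1), (T2), (T3): it IS a topology on X.


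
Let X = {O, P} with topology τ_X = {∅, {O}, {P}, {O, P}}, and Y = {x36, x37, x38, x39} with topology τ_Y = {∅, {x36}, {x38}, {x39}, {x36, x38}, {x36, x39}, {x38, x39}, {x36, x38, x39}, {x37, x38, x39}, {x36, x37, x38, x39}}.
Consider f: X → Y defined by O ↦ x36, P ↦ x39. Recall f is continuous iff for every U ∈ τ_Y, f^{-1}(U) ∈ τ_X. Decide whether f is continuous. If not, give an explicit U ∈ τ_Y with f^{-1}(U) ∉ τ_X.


f IS continuous.

Compute f^{-1}(U) for each U ∈ τ_Y:
  U = ∅: f^{-1}(U) = ∅ ∈ τ_X ✓.
  U = {x36}: f^{-1}(U) = {O} ∈ τ_X ✓.
  U = {x38}: f^{-1}(U) = ∅ ∈ τ_X ✓.
  U = {x39}: f^{-1}(U) = {P} ∈ τ_X ✓.
  U = {x36, x38}: f^{-1}(U) = {O} ∈ τ_X ✓.
  U = {x36, x39}: f^{-1}(U) = {O, P} ∈ τ_X ✓.
  U = {x38, x39}: f^{-1}(U) = {P} ∈ τ_X ✓.
  U = {x36, x38, x39}: f^{-1}(U) = {O, P} ∈ τ_X ✓.
  U = {x37, x38, x39}: f^{-1}(U) = {P} ∈ τ_X ✓.
  U = {x36, x37, x38, x39}: f^{-1}(U) = {O, P} ∈ τ_X ✓.
Every preimage lies in τ_X, so f IS continuous.
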